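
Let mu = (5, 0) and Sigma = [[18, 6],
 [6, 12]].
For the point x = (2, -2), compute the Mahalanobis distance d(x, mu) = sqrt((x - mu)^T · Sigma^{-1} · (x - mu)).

Step 1 — centre the observation: (x - mu) = (-3, -2).

Step 2 — invert Sigma. det(Sigma) = 18·12 - (6)² = 180.
  Sigma^{-1} = (1/det) · [[d, -b], [-b, a]] = [[0.0667, -0.0333],
 [-0.0333, 0.1]].

Step 3 — form the quadratic (x - mu)^T · Sigma^{-1} · (x - mu):
  Sigma^{-1} · (x - mu) = (-0.1333, -0.1).
  (x - mu)^T · [Sigma^{-1} · (x - mu)] = (-3)·(-0.1333) + (-2)·(-0.1) = 0.6.

Step 4 — take square root: d = √(0.6) ≈ 0.7746.

d(x, mu) = √(0.6) ≈ 0.7746


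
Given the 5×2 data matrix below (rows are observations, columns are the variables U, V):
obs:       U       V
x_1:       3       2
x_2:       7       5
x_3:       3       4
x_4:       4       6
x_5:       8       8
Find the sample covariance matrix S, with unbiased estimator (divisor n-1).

Step 1 — column means:
  mean(U) = (3 + 7 + 3 + 4 + 8) / 5 = 25/5 = 5
  mean(V) = (2 + 5 + 4 + 6 + 8) / 5 = 25/5 = 5

Step 2 — sample covariance S[i,j] = (1/(n-1)) · Σ_k (x_{k,i} - mean_i) · (x_{k,j} - mean_j), with n-1 = 4.
  S[U,U] = ((-2)·(-2) + (2)·(2) + (-2)·(-2) + (-1)·(-1) + (3)·(3)) / 4 = 22/4 = 5.5
  S[U,V] = ((-2)·(-3) + (2)·(0) + (-2)·(-1) + (-1)·(1) + (3)·(3)) / 4 = 16/4 = 4
  S[V,V] = ((-3)·(-3) + (0)·(0) + (-1)·(-1) + (1)·(1) + (3)·(3)) / 4 = 20/4 = 5

S is symmetric (S[j,i] = S[i,j]). Assembling:

S = [[5.5, 4],
 [4, 5]]


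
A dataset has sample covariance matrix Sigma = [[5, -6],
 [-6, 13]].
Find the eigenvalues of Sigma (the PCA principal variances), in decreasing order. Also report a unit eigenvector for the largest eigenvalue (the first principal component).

Step 1 — characteristic polynomial of 2×2 Sigma:
  det(Sigma - λI) = λ² - trace · λ + det = 0.
  trace = 5 + 13 = 18, det = 5·13 - (-6)² = 29.
Step 2 — discriminant:
  Δ = trace² - 4·det = 324 - 116 = 208.
Step 3 — eigenvalues:
  λ = (trace ± √Δ)/2 = (18 ± 14.4222)/2,
  λ_1 = 16.2111,  λ_2 = 1.7889.

Step 4 — unit eigenvector for λ_1: solve (Sigma - λ_1 I)v = 0. First row:
  (5 - 16.2111)·v_x + (-6)·v_y = 0, i.e. (-11.2111)·v_x + (-6)·v_y = 0,
  so v ∝ (b, λ_1 - a) = (-6, 11.2111); multiply by -1 so the first entry is positive: u = (6, -11.2111).
  ||u|| = √((6)² + (-11.2111)²) = √(161.6888) ≈ 12.7157,
  v_1 = u/||u|| ≈ (0.4719, -0.8817) (||v_1|| = 1).

λ_1 = 16.2111,  λ_2 = 1.7889;  v_1 ≈ (0.4719, -0.8817)


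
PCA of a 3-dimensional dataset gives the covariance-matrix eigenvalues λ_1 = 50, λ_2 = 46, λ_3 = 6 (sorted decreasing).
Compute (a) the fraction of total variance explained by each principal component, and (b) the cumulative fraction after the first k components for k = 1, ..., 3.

Step 1 — total variance = trace(Sigma) = Σ λ_i = 50 + 46 + 6 = 102.

Step 2 — fraction explained by component i = λ_i / Σ λ:
  PC1: 50/102 = 0.4902
  PC2: 46/102 = 0.451
  PC3: 6/102 = 0.0588

Step 3 — cumulative fraction after k components = (λ_1 + ... + λ_k) / Σ λ:
  k = 1: 50/102 = 0.4902
  k = 2: (50 + 46)/102 = 96/102 = 0.9412
  k = 3: (50 + 46 + 6)/102 = 102/102 = 1

Summary (fraction, with percent):

explained: PC1 0.4902 (49.02%), PC2 0.451 (45.1%), PC3 0.0588 (5.88%);  cumulative: 0.4902, 0.9412, 1


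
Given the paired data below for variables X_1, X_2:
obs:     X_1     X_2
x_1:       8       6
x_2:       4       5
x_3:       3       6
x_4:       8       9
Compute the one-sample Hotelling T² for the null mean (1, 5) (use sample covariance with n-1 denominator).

Step 1 — sample mean vector:
  mean(X_1) = (8 + 4 + 3 + 8) / 4 = 23/4 = 5.75
  mean(X_2) = (6 + 5 + 6 + 9) / 4 = 26/4 = 6.5
  x̄ = (5.75, 6.5),  deviation x̄ - mu_0 = (5.75, 6.5) - (1, 5) = (4.75, 1.5).

Step 2 — sample covariance matrix, S[i,j] = (1/(n-1)) · Σ_k (x_{k,i} - mean_i) · (x_{k,j} - mean_j), divisor n-1 = 3:
  S[X_1,X_1] = ((2.25)·(2.25) + (-1.75)·(-1.75) + (-2.75)·(-2.75) + (2.25)·(2.25)) / 3 = 20.75/3 = 6.9167
  S[X_1,X_2] = ((2.25)·(-0.5) + (-1.75)·(-1.5) + (-2.75)·(-0.5) + (2.25)·(2.5)) / 3 = 8.5/3 = 2.8333
  S[X_2,X_2] = ((-0.5)·(-0.5) + (-1.5)·(-1.5) + (-0.5)·(-0.5) + (2.5)·(2.5)) / 3 = 9/3 = 3
  S = [[6.9167, 2.8333],
 [2.8333, 3]].

Step 3 — invert S. det(S) = 6.9167·3 - (2.8333)² = 12.7222.
  S^{-1} = (1/det) · [[d, -b], [-b, a]] = [[0.2358, -0.2227],
 [-0.2227, 0.5437]].

Step 4 — quadratic form (x̄ - mu_0)^T · S^{-1} · (x̄ - mu_0):
  S^{-1} · (x̄ - mu_0) = (0.786, -0.2424),
  (x̄ - mu_0)^T · [...] = (4.75)·(0.786) + (1.5)·(-0.2424) = 3.3701.

Step 5 — scale by n: T² = 4 · 3.3701 = 13.4803.

T² ≈ 13.4803


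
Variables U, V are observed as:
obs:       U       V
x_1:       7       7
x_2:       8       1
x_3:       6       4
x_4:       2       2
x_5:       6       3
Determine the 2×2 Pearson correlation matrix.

Step 1 — column means:
  mean(U) = (7 + 8 + 6 + 2 + 6) / 5 = 29/5 = 5.8
  mean(V) = (7 + 1 + 4 + 2 + 3) / 5 = 17/5 = 3.4

Step 2 — sample variances and covariances s[i,j] = (1/(n-1)) · Σ_k (x_{k,i} - mean_i) · (x_{k,j} - mean_j), with n-1 = 4:
  s[U,U] = ((1.2)·(1.2) + (2.2)·(2.2) + (0.2)·(0.2) + (-3.8)·(-3.8) + (0.2)·(0.2)) / 4 = 20.8/4 = 5.2
  s[U,V] = ((1.2)·(3.6) + (2.2)·(-2.4) + (0.2)·(0.6) + (-3.8)·(-1.4) + (0.2)·(-0.4)) / 4 = 4.4/4 = 1.1
  s[V,V] = ((3.6)·(3.6) + (-2.4)·(-2.4) + (0.6)·(0.6) + (-1.4)·(-1.4) + (-0.4)·(-0.4)) / 4 = 21.2/4 = 5.3
  Sample standard deviations s_i = √(s[i,i]):
  s(U) = √(5.2) = 2.2804
  s(V) = √(5.3) = 2.3022

Step 3 — r_{ij} = s_{ij} / (s_i · s_j):
  r[U,U] = 1 (diagonal).
  r[U,V] = 1.1 / (2.2804 · 2.3022) = 1.1 / 5.2498 = 0.2095
  r[V,V] = 1 (diagonal).

R is symmetric with unit diagonal. Assembling:

R = [[1, 0.2095],
 [0.2095, 1]]


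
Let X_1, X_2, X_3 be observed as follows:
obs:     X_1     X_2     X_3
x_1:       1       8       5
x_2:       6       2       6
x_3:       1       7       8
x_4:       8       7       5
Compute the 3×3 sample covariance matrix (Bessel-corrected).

Step 1 — column means:
  mean(X_1) = (1 + 6 + 1 + 8) / 4 = 16/4 = 4
  mean(X_2) = (8 + 2 + 7 + 7) / 4 = 24/4 = 6
  mean(X_3) = (5 + 6 + 8 + 5) / 4 = 24/4 = 6

Step 2 — sample covariance S[i,j] = (1/(n-1)) · Σ_k (x_{k,i} - mean_i) · (x_{k,j} - mean_j), with n-1 = 3.
  S[X_1,X_1] = ((-3)·(-3) + (2)·(2) + (-3)·(-3) + (4)·(4)) / 3 = 38/3 = 12.6667
  S[X_1,X_2] = ((-3)·(2) + (2)·(-4) + (-3)·(1) + (4)·(1)) / 3 = -13/3 = -4.3333
  S[X_1,X_3] = ((-3)·(-1) + (2)·(0) + (-3)·(2) + (4)·(-1)) / 3 = -7/3 = -2.3333
  S[X_2,X_2] = ((2)·(2) + (-4)·(-4) + (1)·(1) + (1)·(1)) / 3 = 22/3 = 7.3333
  S[X_2,X_3] = ((2)·(-1) + (-4)·(0) + (1)·(2) + (1)·(-1)) / 3 = -1/3 = -0.3333
  S[X_3,X_3] = ((-1)·(-1) + (0)·(0) + (2)·(2) + (-1)·(-1)) / 3 = 6/3 = 2

S is symmetric (S[j,i] = S[i,j]). Assembling:

S = [[12.6667, -4.3333, -2.3333],
 [-4.3333, 7.3333, -0.3333],
 [-2.3333, -0.3333, 2]]


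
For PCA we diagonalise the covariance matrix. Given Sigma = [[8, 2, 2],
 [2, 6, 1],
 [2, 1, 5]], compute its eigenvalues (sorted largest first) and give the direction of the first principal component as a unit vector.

Step 1 — characteristic polynomial p(λ) = det(λI - Sigma) = λ³ - tr·λ² + c_1·λ - det, where tr = trace, c_1 = sum of the principal 2×2 minors, det = det(Sigma):
  tr = 8 + 6 + 5 = 19,
  c_1 = (8·6 - (2)²) + (8·5 - (2)²) + (6·5 - (1)²) = 44 + 36 + 29 = 109,
  det = 8·(6·5 - (1)²) - (2)·((2)·5 - (1)·(2)) + (2)·((2)·(1) - 6·(2)) = 8·(29) - (2)·(8) + (2)·(-10) = 196.
  So p(λ) = λ³ - 19λ² + 109λ - 196.
Step 2 — look for an integer root (rational root theorem: any rational root is an integer divisor of 196). Testing λ = 4:
  p(4) = 64 - 304 + 436 - 196 = 0  ✓
  Dividing out (λ - 4): p(λ) = (λ - 4)(λ² - 15λ + 49).
Step 3 — remaining eigenvalues from the quadratic λ² - 15λ + 49 = 0:
  Δ = 15² - 4·49 = 225 - 196 = 29,  λ = (15 ± √29)/2 = (15 ± 5.3852)/2 ≈ 10.1926 or 4.8074.
  Sorted: λ_1 = 10.1926,  λ_2 = 4.8074,  λ_3 = 4  (check: sum = 19 = tr ✓).

Step 4 — unit eigenvector for λ_1 ≈ 10.1926: v spans the null space of (Sigma - λ_1 I), whose rows are
  r_1 = (-2.1926, 2, 2),  r_2 = (2, -4.1926, 1),  r_3 = (2, 1, -5.1926).
  v is orthogonal to every row, so take v ∝ r_1 × r_2 = ((2)·(1) - (2)·(-4.1926), (2)·(2) - (-2.1926)·(1), (-2.1926)·(-4.1926) - (2)·(2)) ≈ (10.3852, 6.1926, 5.1926).
  Let u = (10.3852, 6.1926, 5.1926).
  ||u|| = √((10.3852)² + (6.1926)² + (5.1926)²) = √(173.1626) ≈ 13.1591,  v_1 = u/||u|| ≈ (0.7892, 0.4706, 0.3946) (||v_1|| = 1).

λ_1 = 10.1926,  λ_2 = 4.8074,  λ_3 = 4;  v_1 ≈ (0.7892, 0.4706, 0.3946)


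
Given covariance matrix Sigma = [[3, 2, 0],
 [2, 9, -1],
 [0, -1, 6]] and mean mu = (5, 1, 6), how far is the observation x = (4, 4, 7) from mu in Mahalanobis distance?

Step 1 — centre the observation: (x - mu) = (-1, 3, 1).

Step 2 — invert Sigma (cofactor / det for 3×3, or solve directly):
  Sigma^{-1} = [[0.3926, -0.0889, -0.0148],
 [-0.0889, 0.1333, 0.0222],
 [-0.0148, 0.0222, 0.1704]].

Step 3 — form the quadratic (x - mu)^T · Sigma^{-1} · (x - mu):
  Sigma^{-1} · (x - mu) = (-0.6741, 0.5111, 0.2519).
  (x - mu)^T · [Sigma^{-1} · (x - mu)] = (-1)·(-0.6741) + (3)·(0.5111) + (1)·(0.2519) = 2.4593.

Step 4 — take square root: d = √(2.4593) ≈ 1.5682.

d(x, mu) = √(2.4593) ≈ 1.5682


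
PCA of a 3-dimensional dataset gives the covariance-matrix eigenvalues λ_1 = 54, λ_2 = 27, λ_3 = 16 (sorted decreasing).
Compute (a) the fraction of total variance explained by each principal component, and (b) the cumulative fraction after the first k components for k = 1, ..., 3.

Step 1 — total variance = trace(Sigma) = Σ λ_i = 54 + 27 + 16 = 97.

Step 2 — fraction explained by component i = λ_i / Σ λ:
  PC1: 54/97 = 0.5567
  PC2: 27/97 = 0.2784
  PC3: 16/97 = 0.1649

Step 3 — cumulative fraction after k components = (λ_1 + ... + λ_k) / Σ λ:
  k = 1: 54/97 = 0.5567
  k = 2: (54 + 27)/97 = 81/97 = 0.8351
  k = 3: (54 + 27 + 16)/97 = 97/97 = 1

Summary (fraction, with percent):

explained: PC1 0.5567 (55.67%), PC2 0.2784 (27.84%), PC3 0.1649 (16.49%);  cumulative: 0.5567, 0.8351, 1


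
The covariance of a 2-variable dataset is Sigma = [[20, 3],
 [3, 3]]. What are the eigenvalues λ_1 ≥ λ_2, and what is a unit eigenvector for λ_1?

Step 1 — characteristic polynomial of 2×2 Sigma:
  det(Sigma - λI) = λ² - trace · λ + det = 0.
  trace = 20 + 3 = 23, det = 20·3 - (3)² = 51.
Step 2 — discriminant:
  Δ = trace² - 4·det = 529 - 204 = 325.
Step 3 — eigenvalues:
  λ = (trace ± √Δ)/2 = (23 ± 18.0278)/2,
  λ_1 = 20.5139,  λ_2 = 2.4861.

Step 4 — unit eigenvector for λ_1: solve (Sigma - λ_1 I)v = 0. First row:
  (20 - 20.5139)·v_x + (3)·v_y = 0, i.e. (-0.5139)·v_x + (3)·v_y = 0,
  so v ∝ (b, λ_1 - a) = (3, 0.5139) = u.
  ||u|| = √((3)² + (0.5139)²) = √(9.2641) ≈ 3.0437,
  v_1 = u/||u|| ≈ (0.9856, 0.1688) (||v_1|| = 1).

λ_1 = 20.5139,  λ_2 = 2.4861;  v_1 ≈ (0.9856, 0.1688)


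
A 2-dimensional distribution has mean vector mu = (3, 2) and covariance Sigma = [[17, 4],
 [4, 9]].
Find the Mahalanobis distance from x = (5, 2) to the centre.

Step 1 — centre the observation: (x - mu) = (2, 0).

Step 2 — invert Sigma. det(Sigma) = 17·9 - (4)² = 137.
  Sigma^{-1} = (1/det) · [[d, -b], [-b, a]] = [[0.0657, -0.0292],
 [-0.0292, 0.1241]].

Step 3 — form the quadratic (x - mu)^T · Sigma^{-1} · (x - mu):
  Sigma^{-1} · (x - mu) = (0.1314, -0.0584).
  (x - mu)^T · [Sigma^{-1} · (x - mu)] = (2)·(0.1314) + (0)·(-0.0584) = 0.2628.

Step 4 — take square root: d = √(0.2628) ≈ 0.5126.

d(x, mu) = √(0.2628) ≈ 0.5126


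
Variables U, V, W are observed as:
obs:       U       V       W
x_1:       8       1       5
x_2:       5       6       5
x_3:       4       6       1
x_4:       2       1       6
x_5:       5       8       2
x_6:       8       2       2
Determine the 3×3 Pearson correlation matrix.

Step 1 — column means:
  mean(U) = (8 + 5 + 4 + 2 + 5 + 8) / 6 = 32/6 = 5.3333
  mean(V) = (1 + 6 + 6 + 1 + 8 + 2) / 6 = 24/6 = 4
  mean(W) = (5 + 5 + 1 + 6 + 2 + 2) / 6 = 21/6 = 3.5

Step 2 — sample variances and covariances s[i,j] = (1/(n-1)) · Σ_k (x_{k,i} - mean_i) · (x_{k,j} - mean_j), with n-1 = 5:
  s[U,U] = ((2.6667)·(2.6667) + (-0.3333)·(-0.3333) + (-1.3333)·(-1.3333) + (-3.3333)·(-3.3333) + (-0.3333)·(-0.3333) + (2.6667)·(2.6667)) / 5 = 27.3333/5 = 5.4667
  s[U,V] = ((2.6667)·(-3) + (-0.3333)·(2) + (-1.3333)·(2) + (-3.3333)·(-3) + (-0.3333)·(4) + (2.6667)·(-2)) / 5 = -8/5 = -1.6
  s[U,W] = ((2.6667)·(1.5) + (-0.3333)·(1.5) + (-1.3333)·(-2.5) + (-3.3333)·(2.5) + (-0.3333)·(-1.5) + (2.6667)·(-1.5)) / 5 = -5/5 = -1
  s[V,V] = ((-3)·(-3) + (2)·(2) + (2)·(2) + (-3)·(-3) + (4)·(4) + (-2)·(-2)) / 5 = 46/5 = 9.2
  s[V,W] = ((-3)·(1.5) + (2)·(1.5) + (2)·(-2.5) + (-3)·(2.5) + (4)·(-1.5) + (-2)·(-1.5)) / 5 = -17/5 = -3.4
  s[W,W] = ((1.5)·(1.5) + (1.5)·(1.5) + (-2.5)·(-2.5) + (2.5)·(2.5) + (-1.5)·(-1.5) + (-1.5)·(-1.5)) / 5 = 21.5/5 = 4.3
  Sample standard deviations s_i = √(s[i,i]):
  s(U) = √(5.4667) = 2.3381
  s(V) = √(9.2) = 3.0332
  s(W) = √(4.3) = 2.0736

Step 3 — r_{ij} = s_{ij} / (s_i · s_j):
  r[U,U] = 1 (diagonal).
  r[U,V] = -1.6 / (2.3381 · 3.0332) = -1.6 / 7.0918 = -0.2256
  r[U,W] = -1 / (2.3381 · 2.0736) = -1 / 4.8484 = -0.2063
  r[V,V] = 1 (diagonal).
  r[V,W] = -3.4 / (3.0332 · 2.0736) = -3.4 / 6.2897 = -0.5406
  r[W,W] = 1 (diagonal).

R is symmetric with unit diagonal. Assembling:

R = [[1, -0.2256, -0.2063],
 [-0.2256, 1, -0.5406],
 [-0.2063, -0.5406, 1]]


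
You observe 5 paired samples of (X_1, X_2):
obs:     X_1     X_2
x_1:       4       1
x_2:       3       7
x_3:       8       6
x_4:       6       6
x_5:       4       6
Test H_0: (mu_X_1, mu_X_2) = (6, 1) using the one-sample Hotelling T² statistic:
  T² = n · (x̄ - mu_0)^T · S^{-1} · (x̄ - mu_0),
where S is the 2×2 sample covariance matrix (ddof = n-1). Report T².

Step 1 — sample mean vector:
  mean(X_1) = (4 + 3 + 8 + 6 + 4) / 5 = 25/5 = 5
  mean(X_2) = (1 + 7 + 6 + 6 + 6) / 5 = 26/5 = 5.2
  x̄ = (5, 5.2),  deviation x̄ - mu_0 = (5, 5.2) - (6, 1) = (-1, 4.2).

Step 2 — sample covariance matrix, S[i,j] = (1/(n-1)) · Σ_k (x_{k,i} - mean_i) · (x_{k,j} - mean_j), divisor n-1 = 4:
  S[X_1,X_1] = ((-1)·(-1) + (-2)·(-2) + (3)·(3) + (1)·(1) + (-1)·(-1)) / 4 = 16/4 = 4
  S[X_1,X_2] = ((-1)·(-4.2) + (-2)·(1.8) + (3)·(0.8) + (1)·(0.8) + (-1)·(0.8)) / 4 = 3/4 = 0.75
  S[X_2,X_2] = ((-4.2)·(-4.2) + (1.8)·(1.8) + (0.8)·(0.8) + (0.8)·(0.8) + (0.8)·(0.8)) / 4 = 22.8/4 = 5.7
  S = [[4, 0.75],
 [0.75, 5.7]].

Step 3 — invert S. det(S) = 4·5.7 - (0.75)² = 22.2375.
  S^{-1} = (1/det) · [[d, -b], [-b, a]] = [[0.2563, -0.0337],
 [-0.0337, 0.1799]].

Step 4 — quadratic form (x̄ - mu_0)^T · S^{-1} · (x̄ - mu_0):
  S^{-1} · (x̄ - mu_0) = (-0.398, 0.7892),
  (x̄ - mu_0)^T · [...] = (-1)·(-0.398) + (4.2)·(0.7892) = 3.7126.

Step 5 — scale by n: T² = 5 · 3.7126 = 18.5632.

T² ≈ 18.5632


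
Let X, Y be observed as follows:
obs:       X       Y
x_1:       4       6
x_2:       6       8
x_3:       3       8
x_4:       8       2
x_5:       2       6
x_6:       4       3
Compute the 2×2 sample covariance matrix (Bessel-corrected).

Step 1 — column means:
  mean(X) = (4 + 6 + 3 + 8 + 2 + 4) / 6 = 27/6 = 4.5
  mean(Y) = (6 + 8 + 8 + 2 + 6 + 3) / 6 = 33/6 = 5.5

Step 2 — sample covariance S[i,j] = (1/(n-1)) · Σ_k (x_{k,i} - mean_i) · (x_{k,j} - mean_j), with n-1 = 5.
  S[X,X] = ((-0.5)·(-0.5) + (1.5)·(1.5) + (-1.5)·(-1.5) + (3.5)·(3.5) + (-2.5)·(-2.5) + (-0.5)·(-0.5)) / 5 = 23.5/5 = 4.7
  S[X,Y] = ((-0.5)·(0.5) + (1.5)·(2.5) + (-1.5)·(2.5) + (3.5)·(-3.5) + (-2.5)·(0.5) + (-0.5)·(-2.5)) / 5 = -12.5/5 = -2.5
  S[Y,Y] = ((0.5)·(0.5) + (2.5)·(2.5) + (2.5)·(2.5) + (-3.5)·(-3.5) + (0.5)·(0.5) + (-2.5)·(-2.5)) / 5 = 31.5/5 = 6.3

S is symmetric (S[j,i] = S[i,j]). Assembling:

S = [[4.7, -2.5],
 [-2.5, 6.3]]


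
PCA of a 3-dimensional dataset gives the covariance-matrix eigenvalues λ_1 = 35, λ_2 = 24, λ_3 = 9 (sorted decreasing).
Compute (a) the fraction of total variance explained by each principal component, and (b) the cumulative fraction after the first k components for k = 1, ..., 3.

Step 1 — total variance = trace(Sigma) = Σ λ_i = 35 + 24 + 9 = 68.

Step 2 — fraction explained by component i = λ_i / Σ λ:
  PC1: 35/68 = 0.5147
  PC2: 24/68 = 0.3529
  PC3: 9/68 = 0.1324

Step 3 — cumulative fraction after k components = (λ_1 + ... + λ_k) / Σ λ:
  k = 1: 35/68 = 0.5147
  k = 2: (35 + 24)/68 = 59/68 = 0.8676
  k = 3: (35 + 24 + 9)/68 = 68/68 = 1

Summary (fraction, with percent):

explained: PC1 0.5147 (51.47%), PC2 0.3529 (35.29%), PC3 0.1324 (13.24%);  cumulative: 0.5147, 0.8676, 1


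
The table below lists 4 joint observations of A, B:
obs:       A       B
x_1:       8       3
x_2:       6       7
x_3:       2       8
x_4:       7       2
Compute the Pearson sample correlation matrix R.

Step 1 — column means:
  mean(A) = (8 + 6 + 2 + 7) / 4 = 23/4 = 5.75
  mean(B) = (3 + 7 + 8 + 2) / 4 = 20/4 = 5

Step 2 — sample variances and covariances s[i,j] = (1/(n-1)) · Σ_k (x_{k,i} - mean_i) · (x_{k,j} - mean_j), with n-1 = 3:
  s[A,A] = ((2.25)·(2.25) + (0.25)·(0.25) + (-3.75)·(-3.75) + (1.25)·(1.25)) / 3 = 20.75/3 = 6.9167
  s[A,B] = ((2.25)·(-2) + (0.25)·(2) + (-3.75)·(3) + (1.25)·(-3)) / 3 = -19/3 = -6.3333
  s[B,B] = ((-2)·(-2) + (2)·(2) + (3)·(3) + (-3)·(-3)) / 3 = 26/3 = 8.6667
  Sample standard deviations s_i = √(s[i,i]):
  s(A) = √(6.9167) = 2.63
  s(B) = √(8.6667) = 2.9439

Step 3 — r_{ij} = s_{ij} / (s_i · s_j):
  r[A,A] = 1 (diagonal).
  r[A,B] = -6.3333 / (2.63 · 2.9439) = -6.3333 / 7.7424 = -0.818
  r[B,B] = 1 (diagonal).

R is symmetric with unit diagonal. Assembling:

R = [[1, -0.818],
 [-0.818, 1]]


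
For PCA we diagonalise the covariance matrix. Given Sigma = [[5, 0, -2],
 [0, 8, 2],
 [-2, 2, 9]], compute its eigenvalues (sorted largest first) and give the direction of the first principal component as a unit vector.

Step 1 — characteristic polynomial p(λ) = det(λI - Sigma) = λ³ - tr·λ² + c_1·λ - det, where tr = trace, c_1 = sum of the principal 2×2 minors, det = det(Sigma):
  tr = 5 + 8 + 9 = 22,
  c_1 = (5·8 - (0)²) + (5·9 - (-2)²) + (8·9 - (2)²) = 40 + 41 + 68 = 149,
  det = 5·(8·9 - (2)²) - (0)·((0)·9 - (2)·(-2)) + (-2)·((0)·(2) - 8·(-2)) = 5·(68) - (0)·(4) + (-2)·(16) = 308.
  So p(λ) = λ³ - 22λ² + 149λ - 308.
Step 2 — look for an integer root (rational root theorem: any rational root is an integer divisor of 308). Testing λ = 4:
  p(4) = 64 - 352 + 596 - 308 = 0  ✓
  Dividing out (λ - 4): p(λ) = (λ - 4)(λ² - 18λ + 77).
Step 3 — remaining eigenvalues from the quadratic λ² - 18λ + 77 = 0:
  Δ = 18² - 4·77 = 324 - 308 = 16,  λ = (18 ± √16)/2 = (18 ± 4)/2 = 11 or 7.
  Sorted: λ_1 = 11,  λ_2 = 7,  λ_3 = 4  (check: sum = 22 = tr ✓).

Step 4 — unit eigenvector for λ_1 = 11: v spans the null space of (Sigma - λ_1 I), whose rows are
  r_1 = (-6, 0, -2),  r_2 = (0, -3, 2),  r_3 = (-2, 2, -2).
  v is orthogonal to every row, so take v ∝ r_1 × r_2 = ((0)·(2) - (-2)·(-3), (-2)·(0) - (-6)·(2), (-6)·(-3) - (0)·(0)) = (-6, 12, 18).
  Rescale (divide by 6; multiply by -1 so the first nonzero entry is positive): u = (1, -2, -3).
  ||u|| = √((1)² + (-2)² + (-3)²) = √(14) ≈ 3.7417,  v_1 = u/||u|| ≈ (0.2673, -0.5345, -0.8018) (||v_1|| = 1).

λ_1 = 11,  λ_2 = 7,  λ_3 = 4;  v_1 ≈ (0.2673, -0.5345, -0.8018)


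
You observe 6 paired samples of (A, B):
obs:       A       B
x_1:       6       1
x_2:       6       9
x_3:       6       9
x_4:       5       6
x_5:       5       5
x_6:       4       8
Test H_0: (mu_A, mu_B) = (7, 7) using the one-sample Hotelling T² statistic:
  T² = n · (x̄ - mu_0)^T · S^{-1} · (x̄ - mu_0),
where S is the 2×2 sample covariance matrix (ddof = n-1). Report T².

Step 1 — sample mean vector:
  mean(A) = (6 + 6 + 6 + 5 + 5 + 4) / 6 = 32/6 = 5.3333
  mean(B) = (1 + 9 + 9 + 6 + 5 + 8) / 6 = 38/6 = 6.3333
  x̄ = (5.3333, 6.3333),  deviation x̄ - mu_0 = (5.3333, 6.3333) - (7, 7) = (-1.6667, -0.6667).

Step 2 — sample covariance matrix, S[i,j] = (1/(n-1)) · Σ_k (x_{k,i} - mean_i) · (x_{k,j} - mean_j), divisor n-1 = 5:
  S[A,A] = ((0.6667)·(0.6667) + (0.6667)·(0.6667) + (0.6667)·(0.6667) + (-0.3333)·(-0.3333) + (-0.3333)·(-0.3333) + (-1.3333)·(-1.3333)) / 5 = 3.3333/5 = 0.6667
  S[A,B] = ((0.6667)·(-5.3333) + (0.6667)·(2.6667) + (0.6667)·(2.6667) + (-0.3333)·(-0.3333) + (-0.3333)·(-1.3333) + (-1.3333)·(1.6667)) / 5 = -1.6667/5 = -0.3333
  S[B,B] = ((-5.3333)·(-5.3333) + (2.6667)·(2.6667) + (2.6667)·(2.6667) + (-0.3333)·(-0.3333) + (-1.3333)·(-1.3333) + (1.6667)·(1.6667)) / 5 = 47.3333/5 = 9.4667
  S = [[0.6667, -0.3333],
 [-0.3333, 9.4667]].

Step 3 — invert S. det(S) = 0.6667·9.4667 - (-0.3333)² = 6.2.
  S^{-1} = (1/det) · [[d, -b], [-b, a]] = [[1.5269, 0.0538],
 [0.0538, 0.1075]].

Step 4 — quadratic form (x̄ - mu_0)^T · S^{-1} · (x̄ - mu_0):
  S^{-1} · (x̄ - mu_0) = (-2.5806, -0.1613),
  (x̄ - mu_0)^T · [...] = (-1.6667)·(-2.5806) + (-0.6667)·(-0.1613) = 4.4086.

Step 5 — scale by n: T² = 6 · 4.4086 = 26.4516.

T² ≈ 26.4516


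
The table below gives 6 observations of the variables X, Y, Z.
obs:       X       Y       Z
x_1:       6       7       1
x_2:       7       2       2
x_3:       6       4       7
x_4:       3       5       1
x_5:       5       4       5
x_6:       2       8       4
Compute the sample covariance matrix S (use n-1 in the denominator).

Step 1 — column means:
  mean(X) = (6 + 7 + 6 + 3 + 5 + 2) / 6 = 29/6 = 4.8333
  mean(Y) = (7 + 2 + 4 + 5 + 4 + 8) / 6 = 30/6 = 5
  mean(Z) = (1 + 2 + 7 + 1 + 5 + 4) / 6 = 20/6 = 3.3333

Step 2 — sample covariance S[i,j] = (1/(n-1)) · Σ_k (x_{k,i} - mean_i) · (x_{k,j} - mean_j), with n-1 = 5.
  S[X,X] = ((1.1667)·(1.1667) + (2.1667)·(2.1667) + (1.1667)·(1.1667) + (-1.8333)·(-1.8333) + (0.1667)·(0.1667) + (-2.8333)·(-2.8333)) / 5 = 18.8333/5 = 3.7667
  S[X,Y] = ((1.1667)·(2) + (2.1667)·(-3) + (1.1667)·(-1) + (-1.8333)·(0) + (0.1667)·(-1) + (-2.8333)·(3)) / 5 = -14/5 = -2.8
  S[X,Z] = ((1.1667)·(-2.3333) + (2.1667)·(-1.3333) + (1.1667)·(3.6667) + (-1.8333)·(-2.3333) + (0.1667)·(1.6667) + (-2.8333)·(0.6667)) / 5 = 1.3333/5 = 0.2667
  S[Y,Y] = ((2)·(2) + (-3)·(-3) + (-1)·(-1) + (0)·(0) + (-1)·(-1) + (3)·(3)) / 5 = 24/5 = 4.8
  S[Y,Z] = ((2)·(-2.3333) + (-3)·(-1.3333) + (-1)·(3.6667) + (0)·(-2.3333) + (-1)·(1.6667) + (3)·(0.6667)) / 5 = -4/5 = -0.8
  S[Z,Z] = ((-2.3333)·(-2.3333) + (-1.3333)·(-1.3333) + (3.6667)·(3.6667) + (-2.3333)·(-2.3333) + (1.6667)·(1.6667) + (0.6667)·(0.6667)) / 5 = 29.3333/5 = 5.8667

S is symmetric (S[j,i] = S[i,j]). Assembling:

S = [[3.7667, -2.8, 0.2667],
 [-2.8, 4.8, -0.8],
 [0.2667, -0.8, 5.8667]]


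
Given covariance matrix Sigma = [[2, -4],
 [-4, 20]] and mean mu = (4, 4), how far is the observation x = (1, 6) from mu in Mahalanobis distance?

Step 1 — centre the observation: (x - mu) = (-3, 2).

Step 2 — invert Sigma. det(Sigma) = 2·20 - (-4)² = 24.
  Sigma^{-1} = (1/det) · [[d, -b], [-b, a]] = [[0.8333, 0.1667],
 [0.1667, 0.0833]].

Step 3 — form the quadratic (x - mu)^T · Sigma^{-1} · (x - mu):
  Sigma^{-1} · (x - mu) = (-2.1667, -0.3333).
  (x - mu)^T · [Sigma^{-1} · (x - mu)] = (-3)·(-2.1667) + (2)·(-0.3333) = 5.8333.

Step 4 — take square root: d = √(5.8333) ≈ 2.4152.

d(x, mu) = √(5.8333) ≈ 2.4152


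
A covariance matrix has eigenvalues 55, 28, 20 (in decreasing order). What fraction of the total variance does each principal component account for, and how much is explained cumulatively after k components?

Step 1 — total variance = trace(Sigma) = Σ λ_i = 55 + 28 + 20 = 103.

Step 2 — fraction explained by component i = λ_i / Σ λ:
  PC1: 55/103 = 0.534
  PC2: 28/103 = 0.2718
  PC3: 20/103 = 0.1942

Step 3 — cumulative fraction after k components = (λ_1 + ... + λ_k) / Σ λ:
  k = 1: 55/103 = 0.534
  k = 2: (55 + 28)/103 = 83/103 = 0.8058
  k = 3: (55 + 28 + 20)/103 = 103/103 = 1

Summary (fraction, with percent):

explained: PC1 0.534 (53.4%), PC2 0.2718 (27.18%), PC3 0.1942 (19.42%);  cumulative: 0.534, 0.8058, 1


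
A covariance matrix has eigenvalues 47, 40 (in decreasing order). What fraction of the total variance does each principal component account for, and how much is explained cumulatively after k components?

Step 1 — total variance = trace(Sigma) = Σ λ_i = 47 + 40 = 87.

Step 2 — fraction explained by component i = λ_i / Σ λ:
  PC1: 47/87 = 0.5402
  PC2: 40/87 = 0.4598

Step 3 — cumulative fraction after k components = (λ_1 + ... + λ_k) / Σ λ:
  k = 1: 47/87 = 0.5402
  k = 2: (47 + 40)/87 = 87/87 = 1

Summary (fraction, with percent):

explained: PC1 0.5402 (54.02%), PC2 0.4598 (45.98%);  cumulative: 0.5402, 1


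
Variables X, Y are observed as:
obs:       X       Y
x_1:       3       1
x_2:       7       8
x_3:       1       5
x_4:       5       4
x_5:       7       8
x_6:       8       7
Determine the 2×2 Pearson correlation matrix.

Step 1 — column means:
  mean(X) = (3 + 7 + 1 + 5 + 7 + 8) / 6 = 31/6 = 5.1667
  mean(Y) = (1 + 8 + 5 + 4 + 8 + 7) / 6 = 33/6 = 5.5

Step 2 — sample variances and covariances s[i,j] = (1/(n-1)) · Σ_k (x_{k,i} - mean_i) · (x_{k,j} - mean_j), with n-1 = 5:
  s[X,X] = ((-2.1667)·(-2.1667) + (1.8333)·(1.8333) + (-4.1667)·(-4.1667) + (-0.1667)·(-0.1667) + (1.8333)·(1.8333) + (2.8333)·(2.8333)) / 5 = 36.8333/5 = 7.3667
  s[X,Y] = ((-2.1667)·(-4.5) + (1.8333)·(2.5) + (-4.1667)·(-0.5) + (-0.1667)·(-1.5) + (1.8333)·(2.5) + (2.8333)·(1.5)) / 5 = 25.5/5 = 5.1
  s[Y,Y] = ((-4.5)·(-4.5) + (2.5)·(2.5) + (-0.5)·(-0.5) + (-1.5)·(-1.5) + (2.5)·(2.5) + (1.5)·(1.5)) / 5 = 37.5/5 = 7.5
  Sample standard deviations s_i = √(s[i,i]):
  s(X) = √(7.3667) = 2.7142
  s(Y) = √(7.5) = 2.7386

Step 3 — r_{ij} = s_{ij} / (s_i · s_j):
  r[X,X] = 1 (diagonal).
  r[X,Y] = 5.1 / (2.7142 · 2.7386) = 5.1 / 7.433 = 0.6861
  r[Y,Y] = 1 (diagonal).

R is symmetric with unit diagonal. Assembling:

R = [[1, 0.6861],
 [0.6861, 1]]


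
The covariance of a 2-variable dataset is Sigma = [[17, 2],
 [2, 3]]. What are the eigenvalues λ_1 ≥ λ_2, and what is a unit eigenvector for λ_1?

Step 1 — characteristic polynomial of 2×2 Sigma:
  det(Sigma - λI) = λ² - trace · λ + det = 0.
  trace = 17 + 3 = 20, det = 17·3 - (2)² = 47.
Step 2 — discriminant:
  Δ = trace² - 4·det = 400 - 188 = 212.
Step 3 — eigenvalues:
  λ = (trace ± √Δ)/2 = (20 ± 14.5602)/2,
  λ_1 = 17.2801,  λ_2 = 2.7199.

Step 4 — unit eigenvector for λ_1: solve (Sigma - λ_1 I)v = 0. First row:
  (17 - 17.2801)·v_x + (2)·v_y = 0, i.e. (-0.2801)·v_x + (2)·v_y = 0,
  so v ∝ (b, λ_1 - a) = (2, 0.2801) = u.
  ||u|| = √((2)² + (0.2801)²) = √(4.0785) ≈ 2.0195,
  v_1 = u/||u|| ≈ (0.9903, 0.1387) (||v_1|| = 1).

λ_1 = 17.2801,  λ_2 = 2.7199;  v_1 ≈ (0.9903, 0.1387)


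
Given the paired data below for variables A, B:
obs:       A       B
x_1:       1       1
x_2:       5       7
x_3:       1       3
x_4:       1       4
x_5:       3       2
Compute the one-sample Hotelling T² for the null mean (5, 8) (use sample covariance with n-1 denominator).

Step 1 — sample mean vector:
  mean(A) = (1 + 5 + 1 + 1 + 3) / 5 = 11/5 = 2.2
  mean(B) = (1 + 7 + 3 + 4 + 2) / 5 = 17/5 = 3.4
  x̄ = (2.2, 3.4),  deviation x̄ - mu_0 = (2.2, 3.4) - (5, 8) = (-2.8, -4.6).

Step 2 — sample covariance matrix, S[i,j] = (1/(n-1)) · Σ_k (x_{k,i} - mean_i) · (x_{k,j} - mean_j), divisor n-1 = 4:
  S[A,A] = ((-1.2)·(-1.2) + (2.8)·(2.8) + (-1.2)·(-1.2) + (-1.2)·(-1.2) + (0.8)·(0.8)) / 4 = 12.8/4 = 3.2
  S[A,B] = ((-1.2)·(-2.4) + (2.8)·(3.6) + (-1.2)·(-0.4) + (-1.2)·(0.6) + (0.8)·(-1.4)) / 4 = 11.6/4 = 2.9
  S[B,B] = ((-2.4)·(-2.4) + (3.6)·(3.6) + (-0.4)·(-0.4) + (0.6)·(0.6) + (-1.4)·(-1.4)) / 4 = 21.2/4 = 5.3
  S = [[3.2, 2.9],
 [2.9, 5.3]].

Step 3 — invert S. det(S) = 3.2·5.3 - (2.9)² = 8.55.
  S^{-1} = (1/det) · [[d, -b], [-b, a]] = [[0.6199, -0.3392],
 [-0.3392, 0.3743]].

Step 4 — quadratic form (x̄ - mu_0)^T · S^{-1} · (x̄ - mu_0):
  S^{-1} · (x̄ - mu_0) = (-0.1754, -0.7719),
  (x̄ - mu_0)^T · [...] = (-2.8)·(-0.1754) + (-4.6)·(-0.7719) = 4.0421.

Step 5 — scale by n: T² = 5 · 4.0421 = 20.2105.

T² ≈ 20.2105


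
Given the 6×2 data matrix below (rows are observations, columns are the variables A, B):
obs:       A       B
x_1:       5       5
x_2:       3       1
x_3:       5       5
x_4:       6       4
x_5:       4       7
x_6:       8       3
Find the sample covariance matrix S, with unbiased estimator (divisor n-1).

Step 1 — column means:
  mean(A) = (5 + 3 + 5 + 6 + 4 + 8) / 6 = 31/6 = 5.1667
  mean(B) = (5 + 1 + 5 + 4 + 7 + 3) / 6 = 25/6 = 4.1667

Step 2 — sample covariance S[i,j] = (1/(n-1)) · Σ_k (x_{k,i} - mean_i) · (x_{k,j} - mean_j), with n-1 = 5.
  S[A,A] = ((-0.1667)·(-0.1667) + (-2.1667)·(-2.1667) + (-0.1667)·(-0.1667) + (0.8333)·(0.8333) + (-1.1667)·(-1.1667) + (2.8333)·(2.8333)) / 5 = 14.8333/5 = 2.9667
  S[A,B] = ((-0.1667)·(0.8333) + (-2.1667)·(-3.1667) + (-0.1667)·(0.8333) + (0.8333)·(-0.1667) + (-1.1667)·(2.8333) + (2.8333)·(-1.1667)) / 5 = -0.1667/5 = -0.0333
  S[B,B] = ((0.8333)·(0.8333) + (-3.1667)·(-3.1667) + (0.8333)·(0.8333) + (-0.1667)·(-0.1667) + (2.8333)·(2.8333) + (-1.1667)·(-1.1667)) / 5 = 20.8333/5 = 4.1667

S is symmetric (S[j,i] = S[i,j]). Assembling:

S = [[2.9667, -0.0333],
 [-0.0333, 4.1667]]


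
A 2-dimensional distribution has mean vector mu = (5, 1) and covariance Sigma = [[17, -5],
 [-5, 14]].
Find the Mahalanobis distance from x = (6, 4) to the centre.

Step 1 — centre the observation: (x - mu) = (1, 3).

Step 2 — invert Sigma. det(Sigma) = 17·14 - (-5)² = 213.
  Sigma^{-1} = (1/det) · [[d, -b], [-b, a]] = [[0.0657, 0.0235],
 [0.0235, 0.0798]].

Step 3 — form the quadratic (x - mu)^T · Sigma^{-1} · (x - mu):
  Sigma^{-1} · (x - mu) = (0.1362, 0.2629).
  (x - mu)^T · [Sigma^{-1} · (x - mu)] = (1)·(0.1362) + (3)·(0.2629) = 0.9249.

Step 4 — take square root: d = √(0.9249) ≈ 0.9617.

d(x, mu) = √(0.9249) ≈ 0.9617


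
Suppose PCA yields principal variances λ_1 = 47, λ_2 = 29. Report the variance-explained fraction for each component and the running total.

Step 1 — total variance = trace(Sigma) = Σ λ_i = 47 + 29 = 76.

Step 2 — fraction explained by component i = λ_i / Σ λ:
  PC1: 47/76 = 0.6184
  PC2: 29/76 = 0.3816

Step 3 — cumulative fraction after k components = (λ_1 + ... + λ_k) / Σ λ:
  k = 1: 47/76 = 0.6184
  k = 2: (47 + 29)/76 = 76/76 = 1

Summary (fraction, with percent):

explained: PC1 0.6184 (61.84%), PC2 0.3816 (38.16%);  cumulative: 0.6184, 1


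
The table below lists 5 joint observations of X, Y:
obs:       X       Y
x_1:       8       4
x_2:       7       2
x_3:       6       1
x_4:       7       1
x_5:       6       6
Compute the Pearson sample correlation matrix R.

Step 1 — column means:
  mean(X) = (8 + 7 + 6 + 7 + 6) / 5 = 34/5 = 6.8
  mean(Y) = (4 + 2 + 1 + 1 + 6) / 5 = 14/5 = 2.8

Step 2 — sample variances and covariances s[i,j] = (1/(n-1)) · Σ_k (x_{k,i} - mean_i) · (x_{k,j} - mean_j), with n-1 = 4:
  s[X,X] = ((1.2)·(1.2) + (0.2)·(0.2) + (-0.8)·(-0.8) + (0.2)·(0.2) + (-0.8)·(-0.8)) / 4 = 2.8/4 = 0.7
  s[X,Y] = ((1.2)·(1.2) + (0.2)·(-0.8) + (-0.8)·(-1.8) + (0.2)·(-1.8) + (-0.8)·(3.2)) / 4 = -0.2/4 = -0.05
  s[Y,Y] = ((1.2)·(1.2) + (-0.8)·(-0.8) + (-1.8)·(-1.8) + (-1.8)·(-1.8) + (3.2)·(3.2)) / 4 = 18.8/4 = 4.7
  Sample standard deviations s_i = √(s[i,i]):
  s(X) = √(0.7) = 0.8367
  s(Y) = √(4.7) = 2.1679

Step 3 — r_{ij} = s_{ij} / (s_i · s_j):
  r[X,X] = 1 (diagonal).
  r[X,Y] = -0.05 / (0.8367 · 2.1679) = -0.05 / 1.8138 = -0.0276
  r[Y,Y] = 1 (diagonal).

R is symmetric with unit diagonal. Assembling:

R = [[1, -0.0276],
 [-0.0276, 1]]


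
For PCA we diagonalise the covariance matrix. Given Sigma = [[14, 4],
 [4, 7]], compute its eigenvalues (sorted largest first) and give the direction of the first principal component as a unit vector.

Step 1 — characteristic polynomial of 2×2 Sigma:
  det(Sigma - λI) = λ² - trace · λ + det = 0.
  trace = 14 + 7 = 21, det = 14·7 - (4)² = 82.
Step 2 — discriminant:
  Δ = trace² - 4·det = 441 - 328 = 113.
Step 3 — eigenvalues:
  λ = (trace ± √Δ)/2 = (21 ± 10.6301)/2,
  λ_1 = 15.8151,  λ_2 = 5.1849.

Step 4 — unit eigenvector for λ_1: solve (Sigma - λ_1 I)v = 0. First row:
  (14 - 15.8151)·v_x + (4)·v_y = 0, i.e. (-1.8151)·v_x + (4)·v_y = 0,
  so v ∝ (b, λ_1 - a) = (4, 1.8151) = u.
  ||u|| = √((4)² + (1.8151)²) = √(19.2945) ≈ 4.3925,
  v_1 = u/||u|| ≈ (0.9106, 0.4132) (||v_1|| = 1).

λ_1 = 15.8151,  λ_2 = 5.1849;  v_1 ≈ (0.9106, 0.4132)


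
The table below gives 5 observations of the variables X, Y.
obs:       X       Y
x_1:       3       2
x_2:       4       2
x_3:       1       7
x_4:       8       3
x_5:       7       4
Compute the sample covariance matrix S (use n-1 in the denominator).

Step 1 — column means:
  mean(X) = (3 + 4 + 1 + 8 + 7) / 5 = 23/5 = 4.6
  mean(Y) = (2 + 2 + 7 + 3 + 4) / 5 = 18/5 = 3.6

Step 2 — sample covariance S[i,j] = (1/(n-1)) · Σ_k (x_{k,i} - mean_i) · (x_{k,j} - mean_j), with n-1 = 4.
  S[X,X] = ((-1.6)·(-1.6) + (-0.6)·(-0.6) + (-3.6)·(-3.6) + (3.4)·(3.4) + (2.4)·(2.4)) / 4 = 33.2/4 = 8.3
  S[X,Y] = ((-1.6)·(-1.6) + (-0.6)·(-1.6) + (-3.6)·(3.4) + (3.4)·(-0.6) + (2.4)·(0.4)) / 4 = -9.8/4 = -2.45
  S[Y,Y] = ((-1.6)·(-1.6) + (-1.6)·(-1.6) + (3.4)·(3.4) + (-0.6)·(-0.6) + (0.4)·(0.4)) / 4 = 17.2/4 = 4.3

S is symmetric (S[j,i] = S[i,j]). Assembling:

S = [[8.3, -2.45],
 [-2.45, 4.3]]


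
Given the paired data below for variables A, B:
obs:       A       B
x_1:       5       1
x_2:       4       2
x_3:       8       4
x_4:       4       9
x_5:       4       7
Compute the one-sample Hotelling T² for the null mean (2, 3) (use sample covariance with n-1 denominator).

Step 1 — sample mean vector:
  mean(A) = (5 + 4 + 8 + 4 + 4) / 5 = 25/5 = 5
  mean(B) = (1 + 2 + 4 + 9 + 7) / 5 = 23/5 = 4.6
  x̄ = (5, 4.6),  deviation x̄ - mu_0 = (5, 4.6) - (2, 3) = (3, 1.6).

Step 2 — sample covariance matrix, S[i,j] = (1/(n-1)) · Σ_k (x_{k,i} - mean_i) · (x_{k,j} - mean_j), divisor n-1 = 4:
  S[A,A] = ((0)·(0) + (-1)·(-1) + (3)·(3) + (-1)·(-1) + (-1)·(-1)) / 4 = 12/4 = 3
  S[A,B] = ((0)·(-3.6) + (-1)·(-2.6) + (3)·(-0.6) + (-1)·(4.4) + (-1)·(2.4)) / 4 = -6/4 = -1.5
  S[B,B] = ((-3.6)·(-3.6) + (-2.6)·(-2.6) + (-0.6)·(-0.6) + (4.4)·(4.4) + (2.4)·(2.4)) / 4 = 45.2/4 = 11.3
  S = [[3, -1.5],
 [-1.5, 11.3]].

Step 3 — invert S. det(S) = 3·11.3 - (-1.5)² = 31.65.
  S^{-1} = (1/det) · [[d, -b], [-b, a]] = [[0.357, 0.0474],
 [0.0474, 0.0948]].

Step 4 — quadratic form (x̄ - mu_0)^T · S^{-1} · (x̄ - mu_0):
  S^{-1} · (x̄ - mu_0) = (1.1469, 0.2938),
  (x̄ - mu_0)^T · [...] = (3)·(1.1469) + (1.6)·(0.2938) = 3.9109.

Step 5 — scale by n: T² = 5 · 3.9109 = 19.5545.

T² ≈ 19.5545


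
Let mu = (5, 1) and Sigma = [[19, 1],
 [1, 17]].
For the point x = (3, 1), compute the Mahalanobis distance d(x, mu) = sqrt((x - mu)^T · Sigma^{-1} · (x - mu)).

Step 1 — centre the observation: (x - mu) = (-2, 0).

Step 2 — invert Sigma. det(Sigma) = 19·17 - (1)² = 322.
  Sigma^{-1} = (1/det) · [[d, -b], [-b, a]] = [[0.0528, -0.0031],
 [-0.0031, 0.059]].

Step 3 — form the quadratic (x - mu)^T · Sigma^{-1} · (x - mu):
  Sigma^{-1} · (x - mu) = (-0.1056, 0.0062).
  (x - mu)^T · [Sigma^{-1} · (x - mu)] = (-2)·(-0.1056) + (0)·(0.0062) = 0.2112.

Step 4 — take square root: d = √(0.2112) ≈ 0.4595.

d(x, mu) = √(0.2112) ≈ 0.4595


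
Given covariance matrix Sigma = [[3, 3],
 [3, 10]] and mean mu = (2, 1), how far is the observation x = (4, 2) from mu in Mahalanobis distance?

Step 1 — centre the observation: (x - mu) = (2, 1).

Step 2 — invert Sigma. det(Sigma) = 3·10 - (3)² = 21.
  Sigma^{-1} = (1/det) · [[d, -b], [-b, a]] = [[0.4762, -0.1429],
 [-0.1429, 0.1429]].

Step 3 — form the quadratic (x - mu)^T · Sigma^{-1} · (x - mu):
  Sigma^{-1} · (x - mu) = (0.8095, -0.1429).
  (x - mu)^T · [Sigma^{-1} · (x - mu)] = (2)·(0.8095) + (1)·(-0.1429) = 1.4762.

Step 4 — take square root: d = √(1.4762) ≈ 1.215.

d(x, mu) = √(1.4762) ≈ 1.215


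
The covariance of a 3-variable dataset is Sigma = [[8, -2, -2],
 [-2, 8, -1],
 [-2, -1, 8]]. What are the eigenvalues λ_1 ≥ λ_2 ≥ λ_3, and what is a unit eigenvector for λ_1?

Step 1 — characteristic polynomial p(λ) = det(λI - Sigma) = λ³ - tr·λ² + c_1·λ - det, where tr = trace, c_1 = sum of the principal 2×2 minors, det = det(Sigma):
  tr = 8 + 8 + 8 = 24,
  c_1 = (8·8 - (-2)²) + (8·8 - (-2)²) + (8·8 - (-1)²) = 60 + 60 + 63 = 183,
  det = 8·(8·8 - (-1)²) - (-2)·((-2)·8 - (-1)·(-2)) + (-2)·((-2)·(-1) - 8·(-2)) = 8·(63) - (-2)·(-18) + (-2)·(18) = 432.
  So p(λ) = λ³ - 24λ² + 183λ - 432.
Step 2 — look for an integer root (rational root theorem: any rational root is an integer divisor of 432). Testing λ = 9:
  p(9) = 729 - 1944 + 1647 - 432 = 0  ✓
  Dividing out (λ - 9): p(λ) = (λ - 9)(λ² - 15λ + 48).
Step 3 — remaining eigenvalues from the quadratic λ² - 15λ + 48 = 0:
  Δ = 15² - 4·48 = 225 - 192 = 33,  λ = (15 ± √33)/2 = (15 ± 5.7446)/2 ≈ 10.3723 or 4.6277.
  Sorted: λ_1 = 10.3723,  λ_2 = 9,  λ_3 = 4.6277  (check: sum = 24 = tr ✓).

Step 4 — unit eigenvector for λ_1 ≈ 10.3723: v spans the null space of (Sigma - λ_1 I), whose rows are
  r_1 = (-2.3723, -2, -2),  r_2 = (-2, -2.3723, -1),  r_3 = (-2, -1, -2.3723).
  v is orthogonal to every row, so take v ∝ r_1 × r_2 = ((-2)·(-1) - (-2)·(-2.3723), (-2)·(-2) - (-2.3723)·(-1), (-2.3723)·(-2.3723) - (-2)·(-2)) ≈ (-2.7446, 1.6277, 1.6277).
  Rescale (multiply by -1 so the first nonzero entry is positive): u = (2.7446, -1.6277, -1.6277).
  ||u|| = √((2.7446)² + (-1.6277)² + (-1.6277)²) = √(12.8316) ≈ 3.5821,  v_1 = u/||u|| ≈ (0.7662, -0.4544, -0.4544) (||v_1|| = 1).

λ_1 = 10.3723,  λ_2 = 9,  λ_3 = 4.6277;  v_1 ≈ (0.7662, -0.4544, -0.4544)


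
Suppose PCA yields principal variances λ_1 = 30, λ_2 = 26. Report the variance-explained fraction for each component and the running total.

Step 1 — total variance = trace(Sigma) = Σ λ_i = 30 + 26 = 56.

Step 2 — fraction explained by component i = λ_i / Σ λ:
  PC1: 30/56 = 0.5357
  PC2: 26/56 = 0.4643

Step 3 — cumulative fraction after k components = (λ_1 + ... + λ_k) / Σ λ:
  k = 1: 30/56 = 0.5357
  k = 2: (30 + 26)/56 = 56/56 = 1

Summary (fraction, with percent):

explained: PC1 0.5357 (53.57%), PC2 0.4643 (46.43%);  cumulative: 0.5357, 1


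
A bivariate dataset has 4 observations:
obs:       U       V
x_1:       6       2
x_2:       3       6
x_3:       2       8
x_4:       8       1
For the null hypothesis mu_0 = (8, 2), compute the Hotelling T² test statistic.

Step 1 — sample mean vector:
  mean(U) = (6 + 3 + 2 + 8) / 4 = 19/4 = 4.75
  mean(V) = (2 + 6 + 8 + 1) / 4 = 17/4 = 4.25
  x̄ = (4.75, 4.25),  deviation x̄ - mu_0 = (4.75, 4.25) - (8, 2) = (-3.25, 2.25).

Step 2 — sample covariance matrix, S[i,j] = (1/(n-1)) · Σ_k (x_{k,i} - mean_i) · (x_{k,j} - mean_j), divisor n-1 = 3:
  S[U,U] = ((1.25)·(1.25) + (-1.75)·(-1.75) + (-2.75)·(-2.75) + (3.25)·(3.25)) / 3 = 22.75/3 = 7.5833
  S[U,V] = ((1.25)·(-2.25) + (-1.75)·(1.75) + (-2.75)·(3.75) + (3.25)·(-3.25)) / 3 = -26.75/3 = -8.9167
  S[V,V] = ((-2.25)·(-2.25) + (1.75)·(1.75) + (3.75)·(3.75) + (-3.25)·(-3.25)) / 3 = 32.75/3 = 10.9167
  S = [[7.5833, -8.9167],
 [-8.9167, 10.9167]].

Step 3 — invert S. det(S) = 7.5833·10.9167 - (-8.9167)² = 3.2778.
  S^{-1} = (1/det) · [[d, -b], [-b, a]] = [[3.3305, 2.7203],
 [2.7203, 2.3136]].

Step 4 — quadratic form (x̄ - mu_0)^T · S^{-1} · (x̄ - mu_0):
  S^{-1} · (x̄ - mu_0) = (-4.7034, -3.6356),
  (x̄ - mu_0)^T · [...] = (-3.25)·(-4.7034) + (2.25)·(-3.6356) = 7.1059.

Step 5 — scale by n: T² = 4 · 7.1059 = 28.4237.

T² ≈ 28.4237


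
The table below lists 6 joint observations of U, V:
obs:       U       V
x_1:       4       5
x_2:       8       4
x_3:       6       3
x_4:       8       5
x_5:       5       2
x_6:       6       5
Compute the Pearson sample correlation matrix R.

Step 1 — column means:
  mean(U) = (4 + 8 + 6 + 8 + 5 + 6) / 6 = 37/6 = 6.1667
  mean(V) = (5 + 4 + 3 + 5 + 2 + 5) / 6 = 24/6 = 4

Step 2 — sample variances and covariances s[i,j] = (1/(n-1)) · Σ_k (x_{k,i} - mean_i) · (x_{k,j} - mean_j), with n-1 = 5:
  s[U,U] = ((-2.1667)·(-2.1667) + (1.8333)·(1.8333) + (-0.1667)·(-0.1667) + (1.8333)·(1.8333) + (-1.1667)·(-1.1667) + (-0.1667)·(-0.1667)) / 5 = 12.8333/5 = 2.5667
  s[U,V] = ((-2.1667)·(1) + (1.8333)·(0) + (-0.1667)·(-1) + (1.8333)·(1) + (-1.1667)·(-2) + (-0.1667)·(1)) / 5 = 2/5 = 0.4
  s[V,V] = ((1)·(1) + (0)·(0) + (-1)·(-1) + (1)·(1) + (-2)·(-2) + (1)·(1)) / 5 = 8/5 = 1.6
  Sample standard deviations s_i = √(s[i,i]):
  s(U) = √(2.5667) = 1.6021
  s(V) = √(1.6) = 1.2649

Step 3 — r_{ij} = s_{ij} / (s_i · s_j):
  r[U,U] = 1 (diagonal).
  r[U,V] = 0.4 / (1.6021 · 1.2649) = 0.4 / 2.0265 = 0.1974
  r[V,V] = 1 (diagonal).

R is symmetric with unit diagonal. Assembling:

R = [[1, 0.1974],
 [0.1974, 1]]
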